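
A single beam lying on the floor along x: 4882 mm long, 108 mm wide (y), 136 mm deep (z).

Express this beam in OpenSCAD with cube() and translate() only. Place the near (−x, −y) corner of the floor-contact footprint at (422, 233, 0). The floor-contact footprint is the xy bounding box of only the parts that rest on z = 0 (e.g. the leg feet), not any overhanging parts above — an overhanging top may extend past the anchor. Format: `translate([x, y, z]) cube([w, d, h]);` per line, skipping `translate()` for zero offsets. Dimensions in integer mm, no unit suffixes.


translate([422, 233, 0]) cube([4882, 108, 136]);


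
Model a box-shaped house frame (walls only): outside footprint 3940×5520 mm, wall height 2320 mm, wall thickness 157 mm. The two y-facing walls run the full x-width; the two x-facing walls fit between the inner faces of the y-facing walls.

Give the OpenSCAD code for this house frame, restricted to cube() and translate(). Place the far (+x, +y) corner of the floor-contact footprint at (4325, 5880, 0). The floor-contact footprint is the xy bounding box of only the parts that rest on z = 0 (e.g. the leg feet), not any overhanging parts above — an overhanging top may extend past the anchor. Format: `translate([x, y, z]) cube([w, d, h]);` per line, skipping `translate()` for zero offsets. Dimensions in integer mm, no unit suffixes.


translate([385, 360, 0]) cube([3940, 157, 2320]);
translate([385, 5723, 0]) cube([3940, 157, 2320]);
translate([385, 517, 0]) cube([157, 5206, 2320]);
translate([4168, 517, 0]) cube([157, 5206, 2320]);


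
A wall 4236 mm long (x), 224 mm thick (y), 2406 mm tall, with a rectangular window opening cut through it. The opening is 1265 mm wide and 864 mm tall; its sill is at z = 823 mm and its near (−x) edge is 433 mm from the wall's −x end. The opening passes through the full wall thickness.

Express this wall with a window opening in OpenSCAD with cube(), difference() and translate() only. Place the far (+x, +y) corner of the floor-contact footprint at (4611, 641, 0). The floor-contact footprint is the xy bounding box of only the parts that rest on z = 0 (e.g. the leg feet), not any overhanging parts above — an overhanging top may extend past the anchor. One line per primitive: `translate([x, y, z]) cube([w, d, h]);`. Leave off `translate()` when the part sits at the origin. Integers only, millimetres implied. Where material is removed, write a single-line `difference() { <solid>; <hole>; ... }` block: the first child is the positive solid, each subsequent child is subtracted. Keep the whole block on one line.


difference() { translate([375, 417, 0]) cube([4236, 224, 2406]); translate([808, 417, 823]) cube([1265, 224, 864]); }


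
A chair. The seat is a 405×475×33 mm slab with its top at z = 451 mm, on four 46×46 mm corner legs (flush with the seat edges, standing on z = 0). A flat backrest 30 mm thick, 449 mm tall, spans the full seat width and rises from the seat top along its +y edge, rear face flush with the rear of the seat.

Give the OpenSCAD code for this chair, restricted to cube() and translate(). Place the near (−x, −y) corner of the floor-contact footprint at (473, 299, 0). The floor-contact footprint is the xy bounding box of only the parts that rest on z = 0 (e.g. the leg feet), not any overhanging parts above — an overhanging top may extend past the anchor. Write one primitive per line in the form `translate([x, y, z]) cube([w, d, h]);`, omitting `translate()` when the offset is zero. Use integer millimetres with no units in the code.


translate([473, 299, 418]) cube([405, 475, 33]);
translate([473, 299, 0]) cube([46, 46, 418]);
translate([832, 299, 0]) cube([46, 46, 418]);
translate([473, 728, 0]) cube([46, 46, 418]);
translate([832, 728, 0]) cube([46, 46, 418]);
translate([473, 744, 451]) cube([405, 30, 449]);


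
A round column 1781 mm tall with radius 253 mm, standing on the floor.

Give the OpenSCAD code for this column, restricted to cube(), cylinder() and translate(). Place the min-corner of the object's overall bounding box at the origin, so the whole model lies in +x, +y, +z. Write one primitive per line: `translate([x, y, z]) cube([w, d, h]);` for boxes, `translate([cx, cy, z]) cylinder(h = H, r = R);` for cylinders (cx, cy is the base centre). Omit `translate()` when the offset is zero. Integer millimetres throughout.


translate([253, 253, 0]) cylinder(h = 1781, r = 253);


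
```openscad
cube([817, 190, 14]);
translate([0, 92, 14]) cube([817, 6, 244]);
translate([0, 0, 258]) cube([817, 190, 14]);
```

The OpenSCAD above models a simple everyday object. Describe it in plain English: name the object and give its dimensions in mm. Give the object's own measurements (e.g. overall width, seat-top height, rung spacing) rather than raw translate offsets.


An I-beam lying along x, 817 mm long. Overall section height 272 mm. Two flanges 190 mm wide (y) and 14 mm thick, one on the floor and one at the top; a web 6 mm thick runs between them, centred on the flange width.


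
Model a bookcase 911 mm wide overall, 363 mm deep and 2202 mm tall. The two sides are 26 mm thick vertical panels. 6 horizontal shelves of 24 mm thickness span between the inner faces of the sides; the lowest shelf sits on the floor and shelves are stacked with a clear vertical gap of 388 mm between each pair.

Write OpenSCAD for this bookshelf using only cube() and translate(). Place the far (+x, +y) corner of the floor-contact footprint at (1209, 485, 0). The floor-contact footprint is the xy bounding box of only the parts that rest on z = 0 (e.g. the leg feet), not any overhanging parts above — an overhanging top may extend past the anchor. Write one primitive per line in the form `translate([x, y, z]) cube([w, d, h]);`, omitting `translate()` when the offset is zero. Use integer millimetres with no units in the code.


translate([298, 122, 0]) cube([26, 363, 2202]);
translate([1183, 122, 0]) cube([26, 363, 2202]);
translate([324, 122, 0]) cube([859, 363, 24]);
translate([324, 122, 412]) cube([859, 363, 24]);
translate([324, 122, 824]) cube([859, 363, 24]);
translate([324, 122, 1236]) cube([859, 363, 24]);
translate([324, 122, 1648]) cube([859, 363, 24]);
translate([324, 122, 2060]) cube([859, 363, 24]);


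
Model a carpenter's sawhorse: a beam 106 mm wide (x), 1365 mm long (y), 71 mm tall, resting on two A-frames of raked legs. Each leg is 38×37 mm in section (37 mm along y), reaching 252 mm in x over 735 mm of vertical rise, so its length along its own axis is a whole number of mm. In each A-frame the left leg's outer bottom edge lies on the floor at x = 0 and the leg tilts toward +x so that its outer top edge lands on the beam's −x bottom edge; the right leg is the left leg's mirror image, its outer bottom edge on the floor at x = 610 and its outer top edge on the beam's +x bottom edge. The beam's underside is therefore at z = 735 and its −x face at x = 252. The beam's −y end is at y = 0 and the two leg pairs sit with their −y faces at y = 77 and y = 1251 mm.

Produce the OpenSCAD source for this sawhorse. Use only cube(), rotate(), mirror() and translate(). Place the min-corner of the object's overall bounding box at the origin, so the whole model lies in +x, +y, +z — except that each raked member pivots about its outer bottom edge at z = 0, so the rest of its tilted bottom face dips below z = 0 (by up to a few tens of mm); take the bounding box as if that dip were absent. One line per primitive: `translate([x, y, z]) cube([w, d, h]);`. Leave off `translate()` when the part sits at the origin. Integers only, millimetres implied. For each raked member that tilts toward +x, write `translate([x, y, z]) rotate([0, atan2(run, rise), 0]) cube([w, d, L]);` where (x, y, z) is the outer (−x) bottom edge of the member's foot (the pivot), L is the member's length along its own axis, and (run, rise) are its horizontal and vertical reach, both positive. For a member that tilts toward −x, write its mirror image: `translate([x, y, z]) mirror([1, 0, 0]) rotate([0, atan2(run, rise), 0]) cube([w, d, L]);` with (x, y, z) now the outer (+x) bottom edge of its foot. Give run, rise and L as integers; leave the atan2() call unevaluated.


// leg length = √(252² + 735²) = 777
// right-leg outer foot x = 2·252 + 106 = 610
// beam min-corner = (252, 0, 735)
translate([252, 0, 735]) cube([106, 1365, 71]);
translate([0, 77, 0]) rotate([0, atan2(252, 735), 0]) cube([38, 37, 777]);
translate([610, 77, 0]) mirror([1, 0, 0]) rotate([0, atan2(252, 735), 0]) cube([38, 37, 777]);
translate([0, 1251, 0]) rotate([0, atan2(252, 735), 0]) cube([38, 37, 777]);
translate([610, 1251, 0]) mirror([1, 0, 0]) rotate([0, atan2(252, 735), 0]) cube([38, 37, 777]);


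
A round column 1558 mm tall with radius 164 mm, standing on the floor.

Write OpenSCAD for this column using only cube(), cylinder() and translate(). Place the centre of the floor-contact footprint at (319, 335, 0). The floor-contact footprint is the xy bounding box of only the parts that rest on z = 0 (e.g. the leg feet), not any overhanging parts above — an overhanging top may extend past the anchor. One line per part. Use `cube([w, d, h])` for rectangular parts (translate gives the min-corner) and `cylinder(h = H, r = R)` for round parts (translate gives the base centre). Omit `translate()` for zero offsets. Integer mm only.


translate([319, 335, 0]) cylinder(h = 1558, r = 164);


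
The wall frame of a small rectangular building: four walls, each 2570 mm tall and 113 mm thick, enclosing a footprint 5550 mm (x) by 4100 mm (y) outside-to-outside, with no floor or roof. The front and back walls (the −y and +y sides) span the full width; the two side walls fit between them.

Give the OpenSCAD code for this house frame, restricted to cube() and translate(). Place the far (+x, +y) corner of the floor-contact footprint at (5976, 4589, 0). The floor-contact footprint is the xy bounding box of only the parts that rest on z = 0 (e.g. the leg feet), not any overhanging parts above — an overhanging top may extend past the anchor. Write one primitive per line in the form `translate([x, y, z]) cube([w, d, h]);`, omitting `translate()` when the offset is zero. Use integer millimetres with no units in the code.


translate([426, 489, 0]) cube([5550, 113, 2570]);
translate([426, 4476, 0]) cube([5550, 113, 2570]);
translate([426, 602, 0]) cube([113, 3874, 2570]);
translate([5863, 602, 0]) cube([113, 3874, 2570]);


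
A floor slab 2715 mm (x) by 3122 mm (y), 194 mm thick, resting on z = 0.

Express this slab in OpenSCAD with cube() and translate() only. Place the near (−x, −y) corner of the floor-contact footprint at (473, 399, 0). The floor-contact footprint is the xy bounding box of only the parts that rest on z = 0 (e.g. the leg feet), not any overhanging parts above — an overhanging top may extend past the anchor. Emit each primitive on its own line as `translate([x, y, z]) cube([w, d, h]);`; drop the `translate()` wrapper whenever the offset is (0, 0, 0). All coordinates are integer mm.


translate([473, 399, 0]) cube([2715, 3122, 194]);


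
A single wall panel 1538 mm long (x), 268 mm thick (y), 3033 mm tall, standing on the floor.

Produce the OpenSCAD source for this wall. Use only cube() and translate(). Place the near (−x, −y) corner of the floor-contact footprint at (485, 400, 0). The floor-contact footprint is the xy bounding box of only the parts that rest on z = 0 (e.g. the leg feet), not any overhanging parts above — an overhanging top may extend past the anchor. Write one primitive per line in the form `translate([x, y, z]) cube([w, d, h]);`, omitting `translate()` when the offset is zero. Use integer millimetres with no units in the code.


translate([485, 400, 0]) cube([1538, 268, 3033]);


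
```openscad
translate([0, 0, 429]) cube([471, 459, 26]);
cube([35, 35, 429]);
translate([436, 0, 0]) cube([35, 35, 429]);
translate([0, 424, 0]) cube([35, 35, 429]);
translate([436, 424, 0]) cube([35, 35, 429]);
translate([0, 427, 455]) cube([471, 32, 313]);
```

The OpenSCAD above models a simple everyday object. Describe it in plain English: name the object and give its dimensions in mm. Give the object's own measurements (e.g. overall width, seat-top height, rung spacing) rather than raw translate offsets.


A chair. The seat is a 471×459×26 mm slab with its top at z = 455 mm, on four 35×35 mm corner legs (flush with the seat edges, standing on z = 0). A flat backrest 32 mm thick, 313 mm tall, spans the full seat width and rises from the seat top along its +y edge, rear face flush with the rear of the seat.


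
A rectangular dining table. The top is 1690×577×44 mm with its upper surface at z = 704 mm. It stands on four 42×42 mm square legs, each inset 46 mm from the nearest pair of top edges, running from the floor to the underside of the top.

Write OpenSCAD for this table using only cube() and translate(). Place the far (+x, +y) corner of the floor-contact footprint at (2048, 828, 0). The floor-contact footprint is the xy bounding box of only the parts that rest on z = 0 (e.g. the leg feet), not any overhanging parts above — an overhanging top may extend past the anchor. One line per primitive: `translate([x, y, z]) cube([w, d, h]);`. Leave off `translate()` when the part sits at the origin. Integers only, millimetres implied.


translate([404, 297, 660]) cube([1690, 577, 44]);
translate([450, 343, 0]) cube([42, 42, 660]);
translate([2006, 343, 0]) cube([42, 42, 660]);
translate([450, 786, 0]) cube([42, 42, 660]);
translate([2006, 786, 0]) cube([42, 42, 660]);


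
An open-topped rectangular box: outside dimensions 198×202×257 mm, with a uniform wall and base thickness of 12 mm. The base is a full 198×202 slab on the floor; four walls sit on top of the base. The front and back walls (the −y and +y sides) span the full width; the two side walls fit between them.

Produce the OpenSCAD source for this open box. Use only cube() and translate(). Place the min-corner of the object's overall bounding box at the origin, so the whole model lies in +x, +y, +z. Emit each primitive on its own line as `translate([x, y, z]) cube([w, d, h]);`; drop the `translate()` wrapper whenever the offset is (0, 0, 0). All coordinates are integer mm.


cube([198, 202, 12]);
translate([0, 0, 12]) cube([198, 12, 245]);
translate([0, 190, 12]) cube([198, 12, 245]);
translate([0, 12, 12]) cube([12, 178, 245]);
translate([186, 12, 12]) cube([12, 178, 245]);


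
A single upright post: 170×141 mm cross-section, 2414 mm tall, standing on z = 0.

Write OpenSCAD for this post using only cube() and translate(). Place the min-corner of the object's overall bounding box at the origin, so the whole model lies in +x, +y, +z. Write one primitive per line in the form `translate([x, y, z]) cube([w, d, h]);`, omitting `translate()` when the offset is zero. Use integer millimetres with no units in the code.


cube([170, 141, 2414]);


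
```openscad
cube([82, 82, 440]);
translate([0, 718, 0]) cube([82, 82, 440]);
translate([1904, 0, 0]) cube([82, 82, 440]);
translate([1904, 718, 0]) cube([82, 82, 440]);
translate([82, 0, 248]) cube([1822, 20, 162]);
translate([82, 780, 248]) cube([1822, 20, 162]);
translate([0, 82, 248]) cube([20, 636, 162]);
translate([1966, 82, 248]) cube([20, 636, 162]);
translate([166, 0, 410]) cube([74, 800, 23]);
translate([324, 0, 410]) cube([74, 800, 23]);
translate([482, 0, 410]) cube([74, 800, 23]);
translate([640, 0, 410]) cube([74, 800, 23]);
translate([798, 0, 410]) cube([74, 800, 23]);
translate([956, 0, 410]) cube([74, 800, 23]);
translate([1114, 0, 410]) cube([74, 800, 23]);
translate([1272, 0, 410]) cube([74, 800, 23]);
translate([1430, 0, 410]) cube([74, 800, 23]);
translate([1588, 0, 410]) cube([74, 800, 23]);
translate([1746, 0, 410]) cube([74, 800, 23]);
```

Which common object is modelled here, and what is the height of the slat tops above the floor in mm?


A bed frame. The slat-top height is 433 mm.

Four posts, four rails, and a row of slats — a bed frame. Slats sit on the rails at z = 248 + 162 = 410; with slat thickness 23, the top is 433 mm.


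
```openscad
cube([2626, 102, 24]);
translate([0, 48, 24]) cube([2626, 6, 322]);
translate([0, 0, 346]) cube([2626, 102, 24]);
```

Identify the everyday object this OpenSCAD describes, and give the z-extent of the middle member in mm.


An I-beam. The web height is 322 mm.

Two wide flanges with a thin centred web — an I-beam. Overall 370 mm minus two 24 mm flanges gives a web of 370 − 2·24 = 322 mm.


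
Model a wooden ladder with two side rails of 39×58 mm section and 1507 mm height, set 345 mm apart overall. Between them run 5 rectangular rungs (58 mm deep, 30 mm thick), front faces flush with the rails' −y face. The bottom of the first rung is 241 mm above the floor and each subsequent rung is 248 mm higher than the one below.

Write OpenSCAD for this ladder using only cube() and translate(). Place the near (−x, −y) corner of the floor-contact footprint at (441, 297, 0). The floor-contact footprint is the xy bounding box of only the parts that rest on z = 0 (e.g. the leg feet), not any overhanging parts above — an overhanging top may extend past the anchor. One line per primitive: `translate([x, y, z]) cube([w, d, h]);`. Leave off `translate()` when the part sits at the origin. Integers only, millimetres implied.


translate([441, 297, 0]) cube([39, 58, 1507]);
translate([747, 297, 0]) cube([39, 58, 1507]);
translate([480, 297, 241]) cube([267, 58, 30]);
translate([480, 297, 489]) cube([267, 58, 30]);
translate([480, 297, 737]) cube([267, 58, 30]);
translate([480, 297, 985]) cube([267, 58, 30]);
translate([480, 297, 1233]) cube([267, 58, 30]);


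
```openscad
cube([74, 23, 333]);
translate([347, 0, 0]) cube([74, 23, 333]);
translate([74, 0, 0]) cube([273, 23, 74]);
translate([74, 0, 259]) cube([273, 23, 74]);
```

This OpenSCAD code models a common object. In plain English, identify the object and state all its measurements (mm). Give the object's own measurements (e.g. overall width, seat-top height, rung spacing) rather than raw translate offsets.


A rectangular picture frame lying in the x–z plane (depth along y). The opening is 273 mm wide (x) by 185 mm tall (z), surrounded by a border 74 mm wide on all four sides. The frame is 23 mm deep and is made of two full-height vertical stiles with two horizontal rails fitted between them.


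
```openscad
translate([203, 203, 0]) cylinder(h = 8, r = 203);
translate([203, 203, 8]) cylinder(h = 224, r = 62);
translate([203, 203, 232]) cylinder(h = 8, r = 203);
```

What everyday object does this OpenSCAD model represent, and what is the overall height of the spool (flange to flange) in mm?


A spool. The overall height is 240 mm.

Three coaxial cylinders, large–small–large — a spool. Two 8 mm flanges and a 224 mm core give 8 + 224 + 8 = 240 mm.


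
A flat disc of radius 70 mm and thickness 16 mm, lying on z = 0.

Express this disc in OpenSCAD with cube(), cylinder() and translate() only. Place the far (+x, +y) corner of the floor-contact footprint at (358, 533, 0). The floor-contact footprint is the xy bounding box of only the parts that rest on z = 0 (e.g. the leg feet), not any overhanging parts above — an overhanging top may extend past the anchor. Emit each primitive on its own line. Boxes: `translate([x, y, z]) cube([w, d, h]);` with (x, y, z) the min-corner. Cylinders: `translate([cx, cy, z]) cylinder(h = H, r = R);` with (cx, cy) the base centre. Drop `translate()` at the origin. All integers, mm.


translate([288, 463, 0]) cylinder(h = 16, r = 70);


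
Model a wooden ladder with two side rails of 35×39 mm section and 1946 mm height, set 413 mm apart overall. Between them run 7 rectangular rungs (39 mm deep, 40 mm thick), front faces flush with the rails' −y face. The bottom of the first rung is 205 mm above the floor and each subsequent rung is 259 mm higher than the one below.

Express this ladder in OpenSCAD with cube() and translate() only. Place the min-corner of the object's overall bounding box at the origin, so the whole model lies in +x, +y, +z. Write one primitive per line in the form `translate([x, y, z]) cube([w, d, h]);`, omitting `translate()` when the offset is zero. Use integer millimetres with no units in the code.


cube([35, 39, 1946]);
translate([378, 0, 0]) cube([35, 39, 1946]);
translate([35, 0, 205]) cube([343, 39, 40]);
translate([35, 0, 464]) cube([343, 39, 40]);
translate([35, 0, 723]) cube([343, 39, 40]);
translate([35, 0, 982]) cube([343, 39, 40]);
translate([35, 0, 1241]) cube([343, 39, 40]);
translate([35, 0, 1500]) cube([343, 39, 40]);
translate([35, 0, 1759]) cube([343, 39, 40]);


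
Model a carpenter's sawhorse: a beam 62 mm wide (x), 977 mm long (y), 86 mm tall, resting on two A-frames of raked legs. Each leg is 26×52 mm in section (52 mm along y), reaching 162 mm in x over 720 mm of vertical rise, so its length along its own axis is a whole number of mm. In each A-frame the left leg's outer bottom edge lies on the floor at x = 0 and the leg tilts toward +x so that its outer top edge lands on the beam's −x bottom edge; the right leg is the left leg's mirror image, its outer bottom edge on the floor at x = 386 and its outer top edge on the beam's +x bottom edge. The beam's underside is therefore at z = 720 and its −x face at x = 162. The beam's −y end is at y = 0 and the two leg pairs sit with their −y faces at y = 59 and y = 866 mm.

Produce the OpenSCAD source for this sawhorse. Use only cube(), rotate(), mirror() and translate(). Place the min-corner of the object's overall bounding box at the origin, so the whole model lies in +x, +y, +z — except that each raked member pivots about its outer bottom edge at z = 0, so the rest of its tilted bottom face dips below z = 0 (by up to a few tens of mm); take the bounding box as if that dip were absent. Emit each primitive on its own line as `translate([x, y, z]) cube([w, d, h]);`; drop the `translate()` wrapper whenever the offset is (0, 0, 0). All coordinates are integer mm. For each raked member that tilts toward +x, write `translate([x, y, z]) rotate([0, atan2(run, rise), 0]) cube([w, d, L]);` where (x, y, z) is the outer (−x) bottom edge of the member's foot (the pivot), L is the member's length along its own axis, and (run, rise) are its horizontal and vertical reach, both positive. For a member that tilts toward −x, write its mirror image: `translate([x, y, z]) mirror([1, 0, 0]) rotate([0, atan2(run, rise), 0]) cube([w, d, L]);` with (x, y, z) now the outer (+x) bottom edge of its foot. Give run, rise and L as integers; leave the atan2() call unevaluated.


translate([162, 0, 720]) cube([62, 977, 86]);
translate([0, 59, 0]) rotate([0, atan2(162, 720), 0]) cube([26, 52, 738]);
translate([386, 59, 0]) mirror([1, 0, 0]) rotate([0, atan2(162, 720), 0]) cube([26, 52, 738]);
translate([0, 866, 0]) rotate([0, atan2(162, 720), 0]) cube([26, 52, 738]);
translate([386, 866, 0]) mirror([1, 0, 0]) rotate([0, atan2(162, 720), 0]) cube([26, 52, 738]);


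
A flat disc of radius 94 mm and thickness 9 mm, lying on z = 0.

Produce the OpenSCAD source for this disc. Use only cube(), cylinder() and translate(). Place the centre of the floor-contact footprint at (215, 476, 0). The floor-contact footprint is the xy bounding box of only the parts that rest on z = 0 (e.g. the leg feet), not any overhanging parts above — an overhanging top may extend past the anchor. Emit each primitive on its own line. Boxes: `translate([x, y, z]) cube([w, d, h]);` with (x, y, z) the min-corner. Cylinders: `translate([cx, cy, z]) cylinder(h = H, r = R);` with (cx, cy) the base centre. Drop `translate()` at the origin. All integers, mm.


translate([215, 476, 0]) cylinder(h = 9, r = 94);


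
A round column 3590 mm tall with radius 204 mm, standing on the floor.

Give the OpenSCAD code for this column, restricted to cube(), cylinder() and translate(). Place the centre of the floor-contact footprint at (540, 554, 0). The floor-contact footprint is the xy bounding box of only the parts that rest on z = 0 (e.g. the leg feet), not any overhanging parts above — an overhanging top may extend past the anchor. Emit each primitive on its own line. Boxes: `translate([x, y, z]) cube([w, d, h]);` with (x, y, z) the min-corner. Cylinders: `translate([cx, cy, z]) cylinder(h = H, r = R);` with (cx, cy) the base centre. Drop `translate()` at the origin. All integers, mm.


translate([540, 554, 0]) cylinder(h = 3590, r = 204);


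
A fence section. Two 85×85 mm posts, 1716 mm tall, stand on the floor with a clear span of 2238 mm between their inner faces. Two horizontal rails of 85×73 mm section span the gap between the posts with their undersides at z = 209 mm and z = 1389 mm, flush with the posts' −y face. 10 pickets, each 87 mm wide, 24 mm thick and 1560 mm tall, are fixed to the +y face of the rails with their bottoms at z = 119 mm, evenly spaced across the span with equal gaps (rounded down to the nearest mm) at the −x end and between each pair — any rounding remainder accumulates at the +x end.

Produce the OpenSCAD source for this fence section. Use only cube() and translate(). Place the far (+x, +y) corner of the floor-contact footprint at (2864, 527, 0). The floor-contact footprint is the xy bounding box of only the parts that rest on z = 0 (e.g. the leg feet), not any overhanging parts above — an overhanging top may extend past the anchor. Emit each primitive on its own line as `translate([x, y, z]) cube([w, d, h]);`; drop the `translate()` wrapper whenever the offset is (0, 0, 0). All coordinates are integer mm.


translate([456, 442, 0]) cube([85, 85, 1716]);
translate([2779, 442, 0]) cube([85, 85, 1716]);
translate([541, 442, 209]) cube([2238, 85, 73]);
translate([541, 442, 1389]) cube([2238, 85, 73]);
translate([665, 527, 119]) cube([87, 24, 1560]);
translate([876, 527, 119]) cube([87, 24, 1560]);
translate([1087, 527, 119]) cube([87, 24, 1560]);
translate([1298, 527, 119]) cube([87, 24, 1560]);
translate([1509, 527, 119]) cube([87, 24, 1560]);
translate([1720, 527, 119]) cube([87, 24, 1560]);
translate([1931, 527, 119]) cube([87, 24, 1560]);
translate([2142, 527, 119]) cube([87, 24, 1560]);
translate([2353, 527, 119]) cube([87, 24, 1560]);
translate([2564, 527, 119]) cube([87, 24, 1560]);


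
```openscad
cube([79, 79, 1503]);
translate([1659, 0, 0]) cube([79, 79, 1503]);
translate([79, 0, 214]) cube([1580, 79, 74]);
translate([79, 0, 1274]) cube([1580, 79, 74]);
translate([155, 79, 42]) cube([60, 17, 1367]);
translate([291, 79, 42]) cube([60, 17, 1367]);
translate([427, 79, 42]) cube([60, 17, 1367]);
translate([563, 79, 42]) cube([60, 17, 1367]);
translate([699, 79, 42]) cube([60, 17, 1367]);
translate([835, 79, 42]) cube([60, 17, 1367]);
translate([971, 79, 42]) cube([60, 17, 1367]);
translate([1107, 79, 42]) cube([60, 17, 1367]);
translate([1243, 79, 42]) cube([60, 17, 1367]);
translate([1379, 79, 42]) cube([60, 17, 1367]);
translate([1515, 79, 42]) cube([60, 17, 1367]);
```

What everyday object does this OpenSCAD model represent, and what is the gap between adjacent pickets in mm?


A fence section. The picket gap is 76 mm.

Two posts, two rails, 11 pickets — a fence section. Span 1580 mm holds 11 pickets of 60 mm with 12 equal gaps: ⌊(1580 − 11·60) / 12⌋ = 76 mm.


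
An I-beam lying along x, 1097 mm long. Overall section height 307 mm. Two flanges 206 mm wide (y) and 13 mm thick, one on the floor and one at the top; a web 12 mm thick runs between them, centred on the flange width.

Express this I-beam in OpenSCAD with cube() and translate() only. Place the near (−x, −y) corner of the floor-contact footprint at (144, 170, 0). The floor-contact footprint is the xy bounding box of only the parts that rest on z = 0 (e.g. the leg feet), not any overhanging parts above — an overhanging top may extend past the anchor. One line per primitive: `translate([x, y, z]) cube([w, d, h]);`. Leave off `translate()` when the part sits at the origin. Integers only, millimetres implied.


translate([144, 170, 0]) cube([1097, 206, 13]);
translate([144, 267, 13]) cube([1097, 12, 281]);
translate([144, 170, 294]) cube([1097, 206, 13]);


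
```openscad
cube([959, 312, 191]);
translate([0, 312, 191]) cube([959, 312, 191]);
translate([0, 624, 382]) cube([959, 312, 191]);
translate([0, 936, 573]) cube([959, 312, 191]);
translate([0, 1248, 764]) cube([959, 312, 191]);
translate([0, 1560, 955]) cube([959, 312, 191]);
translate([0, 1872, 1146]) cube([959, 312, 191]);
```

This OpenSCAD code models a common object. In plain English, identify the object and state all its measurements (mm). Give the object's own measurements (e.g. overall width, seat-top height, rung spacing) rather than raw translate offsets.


A straight staircase of 7 solid steps. Each step is 959 mm wide (x), 312 mm deep (y, the going) and 191 mm tall (the rise). The first step rests on the floor; each subsequent step sits one going further in +y and one rise higher in +z, directly behind and above the previous step with no overlap.


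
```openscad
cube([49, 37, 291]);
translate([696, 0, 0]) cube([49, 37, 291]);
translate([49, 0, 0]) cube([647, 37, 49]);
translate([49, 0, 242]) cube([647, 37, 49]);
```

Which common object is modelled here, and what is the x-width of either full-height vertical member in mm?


A picture frame. The border width is 49 mm.

Four thin pieces enclosing a rectangular opening — a picture frame. The two full-height stiles are 291 mm tall; the top rail sits at z = 242 and is 49 mm tall, so the border above the opening is 291 − 242 = 49 mm, matching the stile x-width.


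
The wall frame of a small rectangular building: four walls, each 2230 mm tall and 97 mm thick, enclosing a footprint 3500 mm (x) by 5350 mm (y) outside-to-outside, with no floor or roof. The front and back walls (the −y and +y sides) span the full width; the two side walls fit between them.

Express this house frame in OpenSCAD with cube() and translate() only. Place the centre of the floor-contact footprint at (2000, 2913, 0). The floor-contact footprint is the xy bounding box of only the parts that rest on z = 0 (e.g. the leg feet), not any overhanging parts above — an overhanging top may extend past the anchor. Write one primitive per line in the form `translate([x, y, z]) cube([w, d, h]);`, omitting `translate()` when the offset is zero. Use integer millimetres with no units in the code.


translate([250, 238, 0]) cube([3500, 97, 2230]);
translate([250, 5491, 0]) cube([3500, 97, 2230]);
translate([250, 335, 0]) cube([97, 5156, 2230]);
translate([3653, 335, 0]) cube([97, 5156, 2230]);


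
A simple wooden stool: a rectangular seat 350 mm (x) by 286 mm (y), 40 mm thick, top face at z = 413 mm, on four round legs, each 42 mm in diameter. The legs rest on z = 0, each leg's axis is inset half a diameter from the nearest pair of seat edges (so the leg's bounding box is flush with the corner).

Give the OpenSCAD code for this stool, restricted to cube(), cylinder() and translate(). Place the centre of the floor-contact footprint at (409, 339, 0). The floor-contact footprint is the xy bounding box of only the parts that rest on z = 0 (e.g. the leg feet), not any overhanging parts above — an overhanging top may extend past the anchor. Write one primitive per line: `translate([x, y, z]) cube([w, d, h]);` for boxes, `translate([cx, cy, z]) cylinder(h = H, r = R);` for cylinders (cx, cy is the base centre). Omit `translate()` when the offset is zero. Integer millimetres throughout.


translate([234, 196, 373]) cube([350, 286, 40]);
translate([255, 217, 0]) cylinder(h = 373, r = 21);
translate([563, 217, 0]) cylinder(h = 373, r = 21);
translate([255, 461, 0]) cylinder(h = 373, r = 21);
translate([563, 461, 0]) cylinder(h = 373, r = 21);


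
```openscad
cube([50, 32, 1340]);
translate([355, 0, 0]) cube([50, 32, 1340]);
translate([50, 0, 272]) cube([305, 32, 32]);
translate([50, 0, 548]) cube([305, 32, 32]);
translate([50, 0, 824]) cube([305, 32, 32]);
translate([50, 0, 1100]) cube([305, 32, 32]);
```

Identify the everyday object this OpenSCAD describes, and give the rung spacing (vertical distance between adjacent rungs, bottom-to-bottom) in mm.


A ladder. The rung spacing is 276 mm.

Two tall 50×32 posts with 4 short bars between them — a ladder. Adjacent rungs sit at z = 272 and z = 548, so the spacing is 548 − 272 = 276 mm.


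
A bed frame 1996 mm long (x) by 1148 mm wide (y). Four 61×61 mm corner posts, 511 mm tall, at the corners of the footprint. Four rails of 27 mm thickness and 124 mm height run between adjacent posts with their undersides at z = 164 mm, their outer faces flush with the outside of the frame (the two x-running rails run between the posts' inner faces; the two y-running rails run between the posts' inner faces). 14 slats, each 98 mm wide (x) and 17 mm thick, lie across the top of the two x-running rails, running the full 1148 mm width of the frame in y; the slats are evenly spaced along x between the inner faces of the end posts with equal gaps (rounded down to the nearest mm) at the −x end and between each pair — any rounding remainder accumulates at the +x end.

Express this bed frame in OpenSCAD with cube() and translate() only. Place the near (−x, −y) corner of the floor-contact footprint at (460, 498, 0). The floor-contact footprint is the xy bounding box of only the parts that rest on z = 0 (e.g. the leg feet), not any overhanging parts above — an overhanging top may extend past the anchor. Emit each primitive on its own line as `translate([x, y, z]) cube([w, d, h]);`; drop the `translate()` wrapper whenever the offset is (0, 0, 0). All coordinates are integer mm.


// slat z = rail_z + rail_h = 164 + 124 = 288
// slat gap = ⌊(1874 − 14·98) / 15⌋ = 33
translate([460, 498, 0]) cube([61, 61, 511]);
translate([460, 1585, 0]) cube([61, 61, 511]);
translate([2395, 498, 0]) cube([61, 61, 511]);
translate([2395, 1585, 0]) cube([61, 61, 511]);
translate([521, 498, 164]) cube([1874, 27, 124]);
translate([521, 1619, 164]) cube([1874, 27, 124]);
translate([460, 559, 164]) cube([27, 1026, 124]);
translate([2429, 559, 164]) cube([27, 1026, 124]);
translate([554, 498, 288]) cube([98, 1148, 17]);
translate([685, 498, 288]) cube([98, 1148, 17]);
translate([816, 498, 288]) cube([98, 1148, 17]);
translate([947, 498, 288]) cube([98, 1148, 17]);
translate([1078, 498, 288]) cube([98, 1148, 17]);
translate([1209, 498, 288]) cube([98, 1148, 17]);
translate([1340, 498, 288]) cube([98, 1148, 17]);
translate([1471, 498, 288]) cube([98, 1148, 17]);
translate([1602, 498, 288]) cube([98, 1148, 17]);
translate([1733, 498, 288]) cube([98, 1148, 17]);
translate([1864, 498, 288]) cube([98, 1148, 17]);
translate([1995, 498, 288]) cube([98, 1148, 17]);
translate([2126, 498, 288]) cube([98, 1148, 17]);
translate([2257, 498, 288]) cube([98, 1148, 17]);


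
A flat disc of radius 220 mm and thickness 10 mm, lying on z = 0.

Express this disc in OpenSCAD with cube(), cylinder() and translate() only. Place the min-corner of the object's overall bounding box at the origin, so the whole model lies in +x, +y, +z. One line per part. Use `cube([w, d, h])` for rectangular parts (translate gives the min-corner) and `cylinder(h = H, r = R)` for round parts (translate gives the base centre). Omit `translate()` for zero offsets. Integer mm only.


translate([220, 220, 0]) cylinder(h = 10, r = 220);


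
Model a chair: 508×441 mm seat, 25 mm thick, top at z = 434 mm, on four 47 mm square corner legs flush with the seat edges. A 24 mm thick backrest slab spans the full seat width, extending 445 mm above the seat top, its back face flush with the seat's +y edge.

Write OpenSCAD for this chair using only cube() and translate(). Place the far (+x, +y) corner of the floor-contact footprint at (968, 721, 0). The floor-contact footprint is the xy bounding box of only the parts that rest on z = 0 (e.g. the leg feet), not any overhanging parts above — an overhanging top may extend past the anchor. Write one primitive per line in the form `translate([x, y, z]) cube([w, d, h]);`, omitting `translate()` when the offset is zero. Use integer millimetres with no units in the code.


// leg_h = 434 - 25 = 409
translate([460, 280, 409]) cube([508, 441, 25]);
translate([460, 280, 0]) cube([47, 47, 409]);
translate([921, 280, 0]) cube([47, 47, 409]);
translate([460, 674, 0]) cube([47, 47, 409]);
translate([921, 674, 0]) cube([47, 47, 409]);
translate([460, 697, 434]) cube([508, 24, 445]);


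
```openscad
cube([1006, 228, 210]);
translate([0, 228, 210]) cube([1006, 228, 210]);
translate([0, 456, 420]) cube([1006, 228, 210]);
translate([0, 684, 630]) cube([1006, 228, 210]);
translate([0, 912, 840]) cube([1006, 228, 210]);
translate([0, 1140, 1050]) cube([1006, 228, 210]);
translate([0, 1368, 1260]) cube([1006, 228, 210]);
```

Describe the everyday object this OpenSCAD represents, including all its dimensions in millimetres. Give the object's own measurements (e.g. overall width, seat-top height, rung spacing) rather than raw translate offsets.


A straight staircase of 7 solid steps. Each step is 1006 mm wide (x), 228 mm deep (y, the going) and 210 mm tall (the rise). The first step rests on the floor; each subsequent step sits one going further in +y and one rise higher in +z, directly behind and above the previous step with no overlap.


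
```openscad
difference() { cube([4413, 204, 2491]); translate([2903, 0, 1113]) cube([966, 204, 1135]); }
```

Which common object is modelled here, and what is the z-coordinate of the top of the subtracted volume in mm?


A wall with a window opening. The window head height is 2248 mm.

A wall with a rectangular opening subtracted — a window. Sill at z = 1113, opening 1135 mm tall, so the head is at 1113 + 1135 = 2248 mm.


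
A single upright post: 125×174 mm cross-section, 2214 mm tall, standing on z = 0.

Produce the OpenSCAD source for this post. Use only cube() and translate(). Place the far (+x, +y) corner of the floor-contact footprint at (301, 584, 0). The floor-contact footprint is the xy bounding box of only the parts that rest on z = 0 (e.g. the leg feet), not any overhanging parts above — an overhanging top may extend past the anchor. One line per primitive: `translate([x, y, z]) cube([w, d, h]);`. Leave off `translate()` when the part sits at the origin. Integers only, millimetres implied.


translate([176, 410, 0]) cube([125, 174, 2214]);


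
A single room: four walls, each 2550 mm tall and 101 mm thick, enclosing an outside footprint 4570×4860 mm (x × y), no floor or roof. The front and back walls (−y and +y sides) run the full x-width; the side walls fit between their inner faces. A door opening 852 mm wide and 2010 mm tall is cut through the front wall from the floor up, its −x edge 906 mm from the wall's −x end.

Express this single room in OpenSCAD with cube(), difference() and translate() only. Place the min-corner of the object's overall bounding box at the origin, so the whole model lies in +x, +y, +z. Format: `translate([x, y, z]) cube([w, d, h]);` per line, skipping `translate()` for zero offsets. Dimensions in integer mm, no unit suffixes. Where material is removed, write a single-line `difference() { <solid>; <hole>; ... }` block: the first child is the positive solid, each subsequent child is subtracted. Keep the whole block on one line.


difference() { cube([4570, 101, 2550]); translate([906, 0, 0]) cube([852, 101, 2010]); }
translate([0, 4759, 0]) cube([4570, 101, 2550]);
translate([0, 101, 0]) cube([101, 4658, 2550]);
translate([4469, 101, 0]) cube([101, 4658, 2550]);


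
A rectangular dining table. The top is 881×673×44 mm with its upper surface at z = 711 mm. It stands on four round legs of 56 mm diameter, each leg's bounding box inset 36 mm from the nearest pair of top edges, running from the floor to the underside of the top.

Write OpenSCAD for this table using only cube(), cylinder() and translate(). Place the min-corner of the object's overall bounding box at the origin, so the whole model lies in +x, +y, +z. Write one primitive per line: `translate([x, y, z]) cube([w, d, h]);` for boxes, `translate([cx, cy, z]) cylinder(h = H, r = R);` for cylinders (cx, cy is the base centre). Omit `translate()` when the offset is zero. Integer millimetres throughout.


translate([0, 0, 667]) cube([881, 673, 44]);
translate([64, 64, 0]) cylinder(h = 667, r = 28);
translate([817, 64, 0]) cylinder(h = 667, r = 28);
translate([64, 609, 0]) cylinder(h = 667, r = 28);
translate([817, 609, 0]) cylinder(h = 667, r = 28);
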